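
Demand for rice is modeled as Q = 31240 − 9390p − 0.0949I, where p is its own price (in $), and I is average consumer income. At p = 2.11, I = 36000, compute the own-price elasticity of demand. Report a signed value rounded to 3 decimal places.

-2.473

At the given values, Q = 31240 − 9390(2.11) − 0.0949(36000) = 8010.7.
∂Q/∂p = −9390.
E = (-9390) × (2.11/8010.7) = -2.47330…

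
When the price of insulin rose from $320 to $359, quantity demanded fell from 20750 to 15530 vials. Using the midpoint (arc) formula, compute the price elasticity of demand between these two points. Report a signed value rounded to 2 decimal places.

%ΔQ = (15530 − 20750) / [(20750 + 15530)/2] = -5220/18140 = -0.287761…
%ΔP = (359 − 320) / [(320 + 359)/2] = 39/339.5 = 0.114874…
Arc Ed = %ΔQ / %ΔP = (-5220/18140) / (39/339.5) = -2.5050…

-2.51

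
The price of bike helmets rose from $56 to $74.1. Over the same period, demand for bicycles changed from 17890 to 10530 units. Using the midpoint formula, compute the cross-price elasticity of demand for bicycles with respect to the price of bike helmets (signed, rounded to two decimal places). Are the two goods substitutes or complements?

-1.86; complements

%ΔQ_{bicycles} = (10530 − 17890)/avg = -7360/14210 = -0.517945…
%ΔP_{bike helmets} = (74.1 − 56)/avg = 18.1/65.05 = 0.278247…
E_cross = (-7360/14210) / (18.1/65.05) = -1.8614…
E_cross < 0 ⇒ the goods are complements.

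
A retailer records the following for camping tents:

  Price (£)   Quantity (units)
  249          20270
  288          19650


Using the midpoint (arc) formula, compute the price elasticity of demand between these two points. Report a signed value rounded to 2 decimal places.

%ΔQ = (19650 − 20270) / [(20270 + 19650)/2] = -620/19960 = -0.031062…
%ΔP = (288 − 249) / [(249 + 288)/2] = 39/268.5 = 0.145251…
Arc Ed = %ΔQ / %ΔP = (-620/19960) / (39/268.5) = -0.2138…

-0.21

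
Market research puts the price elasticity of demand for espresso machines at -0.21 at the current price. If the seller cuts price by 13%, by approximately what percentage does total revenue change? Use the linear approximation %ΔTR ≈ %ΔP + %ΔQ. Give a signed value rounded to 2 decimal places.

%ΔQ ≈ Ed × %ΔP = (-0.21) × (-13%) = +2.7300%
%ΔTR ≈ %ΔP + %ΔQ = (-13%) + (+2.7300%) = -10.2700%

-10.27%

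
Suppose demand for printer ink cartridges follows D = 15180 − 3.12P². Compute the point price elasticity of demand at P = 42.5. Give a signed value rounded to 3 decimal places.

-1.181

dD/dP = −2·3.12·P = -265.2. At P = 42.5, D = 9544.5.
Ed = (dD/dP)·(P/D) = (-265.2) × (42.5/9544.5) = -1.18088…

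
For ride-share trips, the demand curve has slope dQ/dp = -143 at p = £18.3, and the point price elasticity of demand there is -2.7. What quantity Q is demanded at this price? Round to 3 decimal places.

969.222

Ed = (dQ/dp)·(p/Q) ⇒ Q = (dQ/dp)·p/Ed = (-143)·18.3/(-2.7) = 969.22222…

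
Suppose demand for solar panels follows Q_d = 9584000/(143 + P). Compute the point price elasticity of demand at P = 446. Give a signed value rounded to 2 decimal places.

-0.76

dQ_d/dP = −9584000/(143 + P)² = -27.6259. At P = 446, Q_d = 16271.6.
Ed = (dQ_d/dP)·(P/Q_d) = (-27.6259) × (446/16271.6) = -0.7572…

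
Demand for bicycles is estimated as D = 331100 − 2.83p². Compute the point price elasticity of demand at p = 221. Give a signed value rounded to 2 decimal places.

dD/dp = −2·2.83·p = -1250.86. At p = 221, D = 192879.97.
Ed = (dD/dp)·(p/D) = (-1250.86) × (221/192879.97) = -1.4332…

-1.43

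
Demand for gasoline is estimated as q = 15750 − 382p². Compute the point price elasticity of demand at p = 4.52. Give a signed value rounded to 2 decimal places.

-1.96

dq/dp = −2·382·p = -3453.28. At p = 4.52, q = 7945.5872.
Ed = (dq/dp)·(p/q) = (-3453.28) × (4.52/7945.5872) = -1.9644…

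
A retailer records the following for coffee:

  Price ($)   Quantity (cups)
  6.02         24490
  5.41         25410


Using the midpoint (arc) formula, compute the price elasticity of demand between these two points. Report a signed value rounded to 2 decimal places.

-0.35

%ΔQ = (25410 − 24490) / [(24490 + 25410)/2] = 920/24950 = 0.036873…
%ΔP = (5.41 − 6.02) / [(6.02 + 5.41)/2] = -0.61/5.715 = -0.106736…
Arc Ed = %ΔQ / %ΔP = (920/24950) / (-0.61/5.715) = -0.3454…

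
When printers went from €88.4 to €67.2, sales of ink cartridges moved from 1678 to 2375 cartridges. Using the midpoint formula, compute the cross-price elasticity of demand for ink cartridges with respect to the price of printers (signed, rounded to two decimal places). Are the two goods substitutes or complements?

%ΔQ_{ink cartridges} = (2375 − 1678)/avg = 697/2026.5 = 0.343942…
%ΔP_{printers} = (67.2 − 88.4)/avg = -21.2/77.8 = -0.272493…
E_cross = (697/2026.5) / (-21.2/77.8) = -1.2622…
E_cross < 0 ⇒ the goods are complements.

-1.26; complements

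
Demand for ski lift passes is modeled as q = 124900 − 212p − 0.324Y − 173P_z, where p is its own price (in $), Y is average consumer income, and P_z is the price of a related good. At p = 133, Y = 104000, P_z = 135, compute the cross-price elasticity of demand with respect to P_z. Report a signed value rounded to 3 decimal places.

At the given values, q = 124900 − 212(133) − 0.324(104000) − 173(135) = 39653.
∂q/∂P_z = -173.
E = (-173) × (135/39653) = -0.58898…

-0.589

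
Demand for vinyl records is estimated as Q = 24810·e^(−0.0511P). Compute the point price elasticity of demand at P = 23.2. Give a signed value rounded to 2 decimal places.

-1.19

dQ/dP = −0.0511·Q = -387.421. At P = 23.2, Q = 7581.62.
Ed = (dQ/dP)·(P/Q) = (-387.421) × (23.2/7581.62) = -1.1855…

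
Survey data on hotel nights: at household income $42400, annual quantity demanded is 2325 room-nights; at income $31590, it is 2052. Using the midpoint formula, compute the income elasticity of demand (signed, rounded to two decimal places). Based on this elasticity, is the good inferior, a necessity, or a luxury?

%ΔQ = (2052 − 2325)/[( 2325 + 2052)/2] = -273/2188.5 = -0.124742…
%ΔIncome = (31590 − 42400)/[( 42400 + 31590)/2] = -10810/36995 = -0.292201…
E_income = (-273/2188.5) / (-10810/36995) = 0.4269…
0 < E_income < 1 ⇒ normal good, necessity.

0.43; necessity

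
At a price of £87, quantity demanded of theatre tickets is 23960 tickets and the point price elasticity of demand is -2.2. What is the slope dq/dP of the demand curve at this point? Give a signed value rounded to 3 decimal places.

-605.885

Ed = (dq/dP)·(P/q) ⇒ dq/dP = Ed·q/P = (-2.2)·23960/87 = -605.88505…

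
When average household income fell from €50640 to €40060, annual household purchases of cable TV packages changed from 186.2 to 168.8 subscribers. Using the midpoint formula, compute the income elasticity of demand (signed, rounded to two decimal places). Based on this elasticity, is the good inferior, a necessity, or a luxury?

%ΔQ = (168.8 − 186.2)/[( 186.2 + 168.8)/2] = -17.4/177.5 = -0.098028…
%ΔIncome = (40060 − 50640)/[( 50640 + 40060)/2] = -10580/45350 = -0.233296…
E_income = (-17.4/177.5) / (-10580/45350) = 0.4201…
0 < E_income < 1 ⇒ normal good, necessity.

0.42; necessity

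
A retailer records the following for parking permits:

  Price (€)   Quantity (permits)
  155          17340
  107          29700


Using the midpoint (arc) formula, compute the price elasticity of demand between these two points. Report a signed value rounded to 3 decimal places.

%ΔQ = (29700 − 17340) / [(17340 + 29700)/2] = 12360/23520 = 0.525510…
%ΔP = (107 − 155) / [(155 + 107)/2] = -48/131 = -0.366412…
Arc Ed = %ΔQ / %ΔP = (12360/23520) / (-48/131) = -1.43420…

-1.434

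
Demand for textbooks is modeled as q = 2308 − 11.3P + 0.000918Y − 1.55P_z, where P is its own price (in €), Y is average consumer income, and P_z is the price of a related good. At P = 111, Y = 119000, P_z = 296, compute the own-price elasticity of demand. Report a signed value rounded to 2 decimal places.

-1.78

At the given values, q = 2308 − 11.3(111) + 0.000918(119000) − 1.55(296) = 704.142.
∂q/∂P = −11.3.
E = (-11.3) × (111/704.142) = -1.7813…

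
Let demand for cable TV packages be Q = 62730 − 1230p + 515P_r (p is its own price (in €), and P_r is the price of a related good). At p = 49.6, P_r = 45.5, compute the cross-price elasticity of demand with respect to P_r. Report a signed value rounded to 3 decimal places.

At the given values, Q = 62730 − 1230(49.6) + 515(45.5) = 25154.5.
∂Q/∂P_r = 515.
E = (515) × (45.5/25154.5) = 0.93154…

0.932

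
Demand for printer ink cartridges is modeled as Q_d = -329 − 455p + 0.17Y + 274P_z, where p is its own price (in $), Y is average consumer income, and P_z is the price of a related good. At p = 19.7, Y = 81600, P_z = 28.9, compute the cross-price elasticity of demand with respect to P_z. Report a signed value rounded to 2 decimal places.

At the given values, Q_d = -329 − 455(19.7) + 0.17(81600) + 274(28.9) = 12498.1.
∂Q_d/∂P_z = 274.
E = (274) × (28.9/12498.1) = 0.6335…

0.63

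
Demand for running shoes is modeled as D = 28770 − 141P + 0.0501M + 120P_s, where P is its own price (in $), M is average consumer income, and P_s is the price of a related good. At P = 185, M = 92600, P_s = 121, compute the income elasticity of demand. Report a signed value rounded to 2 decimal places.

At the given values, D = 28770 − 141(185) + 0.0501(92600) + 120(121) = 21844.26.
∂D/∂M = 0.0501.
E = (0.0501) × (92600/21844.26) = 0.2123…

0.21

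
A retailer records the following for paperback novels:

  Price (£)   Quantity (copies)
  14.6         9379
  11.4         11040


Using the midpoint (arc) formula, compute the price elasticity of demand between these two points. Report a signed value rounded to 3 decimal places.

-0.661

%ΔQ = (11040 − 9379) / [(9379 + 11040)/2] = 1661/10209.5 = 0.162691…
%ΔP = (11.4 − 14.6) / [(14.6 + 11.4)/2] = -3.2/13 = -0.246153…
Arc Ed = %ΔQ / %ΔP = (1661/10209.5) / (-3.2/13) = -0.66093…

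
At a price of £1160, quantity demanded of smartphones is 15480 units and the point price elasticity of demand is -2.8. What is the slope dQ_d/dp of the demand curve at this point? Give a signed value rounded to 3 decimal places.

Ed = (dQ_d/dp)·(p/Q_d) ⇒ dQ_d/dp = Ed·Q_d/p = (-2.8)·15480/1160 = -37.36551…

-37.366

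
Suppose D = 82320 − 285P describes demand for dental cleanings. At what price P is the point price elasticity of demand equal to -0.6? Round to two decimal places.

108.32

Ed = −285P/(82320 − 285P). Set this equal to -0.6:
285P = 0.6·(82320 − 285P) ⇒ 285P(1 + 0.6) = 0.6·82320
P = 0.6·82320 / (285·1.6) = 108.3157…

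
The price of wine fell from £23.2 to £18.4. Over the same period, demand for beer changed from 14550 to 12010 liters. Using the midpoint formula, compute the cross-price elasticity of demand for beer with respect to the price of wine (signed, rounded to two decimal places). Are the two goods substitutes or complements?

%ΔQ_{beer} = (12010 − 14550)/avg = -2540/13280 = -0.191265…
%ΔP_{wine} = (18.4 − 23.2)/avg = -4.8/20.8 = -0.230769…
E_cross = (-2540/13280) / (-4.8/20.8) = 0.8288…
E_cross > 0 ⇒ the goods are substitutes.

0.83; substitutes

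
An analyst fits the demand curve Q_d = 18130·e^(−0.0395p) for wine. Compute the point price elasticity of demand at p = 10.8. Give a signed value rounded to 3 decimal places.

dQ_d/dp = −0.0395·Q_d = -467.439. At p = 10.8, Q_d = 11833.9.
Ed = (dQ_d/dp)·(p/Q_d) = (-467.439) × (10.8/11833.9) = -0.4266

-0.427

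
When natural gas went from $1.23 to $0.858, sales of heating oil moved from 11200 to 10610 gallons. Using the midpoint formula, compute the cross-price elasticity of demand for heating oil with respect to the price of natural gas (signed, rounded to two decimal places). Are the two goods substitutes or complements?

0.15; substitutes

%ΔQ_{heating oil} = (10610 − 11200)/avg = -590/10905 = -0.054103…
%ΔP_{natural gas} = (0.858 − 1.23)/avg = -0.372/1.044 = -0.356321…
E_cross = (-590/10905) / (-0.372/1.044) = 0.1518…
E_cross > 0 ⇒ the goods are substitutes.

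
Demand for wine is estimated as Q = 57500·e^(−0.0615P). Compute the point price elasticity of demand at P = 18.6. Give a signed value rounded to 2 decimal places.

dQ/dP = −0.0615·Q = -1126.56. At P = 18.6, Q = 18318.
Ed = (dQ/dP)·(P/Q) = (-1126.56) × (18.6/18318) = -1.1439

-1.14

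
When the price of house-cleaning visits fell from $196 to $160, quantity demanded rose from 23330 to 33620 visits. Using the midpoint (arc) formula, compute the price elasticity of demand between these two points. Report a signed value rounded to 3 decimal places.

-1.787

%ΔQ = (33620 − 23330) / [(23330 + 33620)/2] = 10290/28475 = 0.361369…
%ΔP = (160 − 196) / [(196 + 160)/2] = -36/178 = -0.202247…
Arc Ed = %ΔQ / %ΔP = (10290/28475) / (-36/178) = -1.78677…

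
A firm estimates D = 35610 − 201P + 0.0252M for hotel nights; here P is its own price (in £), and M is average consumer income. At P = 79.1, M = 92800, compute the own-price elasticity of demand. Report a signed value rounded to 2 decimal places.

At the given values, D = 35610 − 201(79.1) + 0.0252(92800) = 22049.46.
∂D/∂P = −201.
E = (-201) × (79.1/22049.46) = -0.7210…

-0.72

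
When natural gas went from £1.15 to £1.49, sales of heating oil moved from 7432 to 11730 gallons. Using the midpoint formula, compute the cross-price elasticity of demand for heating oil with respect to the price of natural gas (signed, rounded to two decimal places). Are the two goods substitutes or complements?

%ΔQ_{heating oil} = (11730 − 7432)/avg = 4298/9581 = 0.448596…
%ΔP_{natural gas} = (1.49 − 1.15)/avg = 0.34/1.32 = 0.257575…
E_cross = (4298/9581) / (0.34/1.32) = 1.7416…
E_cross > 0 ⇒ the goods are substitutes.

1.74; substitutes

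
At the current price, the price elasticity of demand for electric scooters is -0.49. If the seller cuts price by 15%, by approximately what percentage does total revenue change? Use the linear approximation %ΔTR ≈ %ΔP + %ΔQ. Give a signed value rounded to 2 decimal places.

-7.65%

%ΔQ ≈ Ed × %ΔP = (-0.49) × (-15%) = +7.3500%
%ΔTR ≈ %ΔP + %ΔQ = (-15%) + (+7.3500%) = -7.6500%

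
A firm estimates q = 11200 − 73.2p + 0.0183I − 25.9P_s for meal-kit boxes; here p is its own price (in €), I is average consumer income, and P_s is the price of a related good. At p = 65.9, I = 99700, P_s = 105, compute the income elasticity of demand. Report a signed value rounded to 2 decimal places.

At the given values, q = 11200 − 73.2(65.9) + 0.0183(99700) − 25.9(105) = 5481.13.
∂q/∂I = 0.0183.
E = (0.0183) × (99700/5481.13) = 0.3328…

0.33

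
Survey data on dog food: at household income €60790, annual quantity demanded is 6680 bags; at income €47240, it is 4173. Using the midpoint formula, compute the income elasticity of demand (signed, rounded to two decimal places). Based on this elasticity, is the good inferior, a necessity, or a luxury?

1.84; luxury

%ΔQ = (4173 − 6680)/[( 6680 + 4173)/2] = -2507/5426.5 = -0.461992…
%ΔIncome = (47240 − 60790)/[( 60790 + 47240)/2] = -13550/54015 = -0.250856…
E_income = (-2507/5426.5) / (-13550/54015) = 1.8416…
E_income > 1 ⇒ normal good, luxury.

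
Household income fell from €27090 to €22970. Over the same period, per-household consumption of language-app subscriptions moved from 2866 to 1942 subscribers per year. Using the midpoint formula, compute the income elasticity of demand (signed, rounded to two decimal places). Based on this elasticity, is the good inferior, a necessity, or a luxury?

%ΔQ = (1942 − 2866)/[( 2866 + 1942)/2] = -924/2404 = -0.384359…
%ΔIncome = (22970 − 27090)/[( 27090 + 22970)/2] = -4120/25030 = -0.164602…
E_income = (-924/2404) / (-4120/25030) = 2.3350…
E_income > 1 ⇒ normal good, luxury.

2.34; luxury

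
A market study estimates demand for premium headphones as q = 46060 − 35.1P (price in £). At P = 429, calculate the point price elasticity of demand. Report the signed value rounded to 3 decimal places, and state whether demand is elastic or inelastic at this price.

dq/dP = −35.1. At P = 429, q = 46060 − 35.1(429) = 31002.1.
Ed = (dq/dP)·(P/q) = −35.1 × (429/31002.1) = -0.48570…
|Ed| = 0.486 < 1, so demand is inelastic.

-0.486; inelastic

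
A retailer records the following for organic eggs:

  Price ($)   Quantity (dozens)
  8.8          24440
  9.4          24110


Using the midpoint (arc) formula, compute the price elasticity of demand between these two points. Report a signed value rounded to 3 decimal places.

%ΔQ = (24110 − 24440) / [(24440 + 24110)/2] = -330/24275 = -0.013594…
%ΔP = (9.4 − 8.8) / [(8.8 + 9.4)/2] = 0.6/9.1 = 0.065934…
Arc Ed = %ΔQ / %ΔP = (-330/24275) / (0.6/9.1) = -0.20617…

-0.206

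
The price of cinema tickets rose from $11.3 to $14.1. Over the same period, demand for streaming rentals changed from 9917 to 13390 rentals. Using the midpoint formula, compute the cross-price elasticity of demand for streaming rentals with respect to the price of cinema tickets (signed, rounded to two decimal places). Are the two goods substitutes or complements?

%ΔQ_{streaming rentals} = (13390 − 9917)/avg = 3473/11653.5 = 0.298022…
%ΔP_{cinema tickets} = (14.1 − 11.3)/avg = 2.8/12.7 = 0.220472…
E_cross = (3473/11653.5) / (2.8/12.7) = 1.3517…
E_cross > 0 ⇒ the goods are substitutes.

1.35; substitutes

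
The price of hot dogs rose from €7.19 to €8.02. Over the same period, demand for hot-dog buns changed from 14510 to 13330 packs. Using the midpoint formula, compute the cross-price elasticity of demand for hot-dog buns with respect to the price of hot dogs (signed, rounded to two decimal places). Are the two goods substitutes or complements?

%ΔQ_{hot-dog buns} = (13330 − 14510)/avg = -1180/13920 = -0.084770…
%ΔP_{hot dogs} = (8.02 − 7.19)/avg = 0.83/7.605 = 0.109138…
E_cross = (-1180/13920) / (0.83/7.605) = -0.7767…
E_cross < 0 ⇒ the goods are complements.

-0.78; complements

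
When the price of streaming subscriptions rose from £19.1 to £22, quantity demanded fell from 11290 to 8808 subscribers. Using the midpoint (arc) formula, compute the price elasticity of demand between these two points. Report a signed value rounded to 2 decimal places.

%ΔQ = (8808 − 11290) / [(11290 + 8808)/2] = -2482/10049 = -0.246989…
%ΔP = (22 − 19.1) / [(19.1 + 22)/2] = 2.9/20.55 = 0.141119…
Arc Ed = %ΔQ / %ΔP = (-2482/10049) / (2.9/20.55) = -1.7502…

-1.75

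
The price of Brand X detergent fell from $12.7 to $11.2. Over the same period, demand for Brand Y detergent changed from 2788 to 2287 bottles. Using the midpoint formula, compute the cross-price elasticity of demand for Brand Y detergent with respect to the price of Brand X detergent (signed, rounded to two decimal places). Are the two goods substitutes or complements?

%ΔQ_{Brand Y detergent} = (2287 − 2788)/avg = -501/2537.5 = -0.197438…
%ΔP_{Brand X detergent} = (11.2 − 12.7)/avg = -1.5/11.95 = -0.125523…
E_cross = (-501/2537.5) / (-1.5/11.95) = 1.5729…
E_cross > 0 ⇒ the goods are substitutes.

1.57; substitutes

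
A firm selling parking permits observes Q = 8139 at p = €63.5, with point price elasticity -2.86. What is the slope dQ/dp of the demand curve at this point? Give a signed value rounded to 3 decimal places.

-366.575

Ed = (dQ/dp)·(p/Q) ⇒ dQ/dp = Ed·Q/p = (-2.86)·8139/63.5 = -366.57543…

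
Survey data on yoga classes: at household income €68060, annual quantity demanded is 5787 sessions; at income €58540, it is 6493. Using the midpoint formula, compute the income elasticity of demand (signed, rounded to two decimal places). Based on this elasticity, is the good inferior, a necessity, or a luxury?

%ΔQ = (6493 − 5787)/[( 5787 + 6493)/2] = 706/6140 = 0.114983…
%ΔIncome = (58540 − 68060)/[( 68060 + 58540)/2] = -9520/63300 = -0.150394…
E_income = (706/6140) / (-9520/63300) = -0.7645…
E_income < 0 ⇒ inferior good.

-0.76; inferior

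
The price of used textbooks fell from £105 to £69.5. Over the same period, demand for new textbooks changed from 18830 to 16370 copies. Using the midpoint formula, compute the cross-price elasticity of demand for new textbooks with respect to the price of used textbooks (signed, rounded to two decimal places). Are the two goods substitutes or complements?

%ΔQ_{new textbooks} = (16370 − 18830)/avg = -2460/17600 = -0.139772…
%ΔP_{used textbooks} = (69.5 − 105)/avg = -35.5/87.25 = -0.406876…
E_cross = (-2460/17600) / (-35.5/87.25) = 0.3435…
E_cross > 0 ⇒ the goods are substitutes.

0.34; substitutes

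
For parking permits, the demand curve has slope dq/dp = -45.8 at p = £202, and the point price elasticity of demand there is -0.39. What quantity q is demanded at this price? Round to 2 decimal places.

Ed = (dq/dp)·(p/q) ⇒ q = (dq/dp)·p/Ed = (-45.8)·202/(-0.39) = 23722.0512…

23722.05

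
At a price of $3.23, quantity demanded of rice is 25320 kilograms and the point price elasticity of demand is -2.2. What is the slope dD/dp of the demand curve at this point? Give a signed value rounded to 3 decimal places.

-17245.820

Ed = (dD/dp)·(p/D) ⇒ dD/dp = Ed·D/p = (-2.2)·25320/3.23 = -17245.82043…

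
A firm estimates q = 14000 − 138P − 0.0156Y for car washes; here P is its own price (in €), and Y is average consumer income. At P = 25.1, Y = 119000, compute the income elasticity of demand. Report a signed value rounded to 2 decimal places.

At the given values, q = 14000 − 138(25.1) − 0.0156(119000) = 8679.8.
∂q/∂Y = -0.0156.
E = (-0.0156) × (119000/8679.8) = -0.2138…

-0.21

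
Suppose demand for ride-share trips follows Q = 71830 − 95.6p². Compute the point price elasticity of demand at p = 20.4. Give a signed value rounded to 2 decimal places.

-2.48

dQ/dp = −2·95.6·p = -3900.48. At p = 20.4, Q = 32045.104.
Ed = (dQ/dp)·(p/Q) = (-3900.48) × (20.4/32045.104) = -2.4830…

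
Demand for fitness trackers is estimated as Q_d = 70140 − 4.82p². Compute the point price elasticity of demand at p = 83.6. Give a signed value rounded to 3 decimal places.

dQ_d/dp = −2·4.82·p = -805.904. At p = 83.6, Q_d = 36453.2128.
Ed = (dQ_d/dp)·(p/Q_d) = (-805.904) × (83.6/36453.2128) = -1.84822…

-1.848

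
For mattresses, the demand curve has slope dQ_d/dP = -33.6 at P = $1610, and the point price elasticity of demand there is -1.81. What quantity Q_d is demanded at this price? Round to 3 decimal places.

Ed = (dQ_d/dP)·(P/Q_d) ⇒ Q_d = (dQ_d/dP)·P/Ed = (-33.6)·1610/(-1.81) = 29887.29281…

29887.293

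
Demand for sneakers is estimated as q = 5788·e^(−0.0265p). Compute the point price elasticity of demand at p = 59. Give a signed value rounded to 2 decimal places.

dq/dp = −0.0265·q = -32.1185. At p = 59, q = 1212.02.
Ed = (dq/dp)·(p/q) = (-32.1185) × (59/1212.02) = -1.5635

-1.56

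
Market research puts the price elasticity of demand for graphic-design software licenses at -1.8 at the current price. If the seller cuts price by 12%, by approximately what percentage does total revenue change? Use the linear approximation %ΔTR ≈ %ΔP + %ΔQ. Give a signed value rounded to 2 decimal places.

+9.60%

%ΔQ ≈ Ed × %ΔP = (-1.8) × (-12%) = +21.6000%
%ΔTR ≈ %ΔP + %ΔQ = (-12%) + (+21.6000%) = +9.6000%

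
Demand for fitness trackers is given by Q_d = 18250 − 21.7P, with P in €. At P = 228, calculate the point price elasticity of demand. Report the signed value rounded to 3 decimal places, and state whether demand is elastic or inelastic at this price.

dQ_d/dP = −21.7. At P = 228, Q_d = 18250 − 21.7(228) = 13302.4.
Ed = (dQ_d/dP)·(P/Q_d) = −21.7 × (228/13302.4) = -0.37193…
|Ed| = 0.372 < 1, so demand is inelastic.

-0.372; inelastic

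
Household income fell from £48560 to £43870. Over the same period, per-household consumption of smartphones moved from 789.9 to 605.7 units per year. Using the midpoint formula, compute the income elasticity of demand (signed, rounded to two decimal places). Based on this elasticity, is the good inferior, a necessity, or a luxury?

2.60; luxury

%ΔQ = (605.7 − 789.9)/[( 789.9 + 605.7)/2] = -184.2/697.8 = -0.263972…
%ΔIncome = (43870 − 48560)/[( 48560 + 43870)/2] = -4690/46215 = -0.101482…
E_income = (-184.2/697.8) / (-4690/46215) = 2.6011…
E_income > 1 ⇒ normal good, luxury.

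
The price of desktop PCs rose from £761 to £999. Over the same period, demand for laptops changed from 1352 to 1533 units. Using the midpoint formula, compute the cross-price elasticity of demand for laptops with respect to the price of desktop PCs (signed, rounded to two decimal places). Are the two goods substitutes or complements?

0.46; substitutes

%ΔQ_{laptops} = (1533 − 1352)/avg = 181/1442.5 = 0.125476…
%ΔP_{desktop PCs} = (999 − 761)/avg = 238/880 = 0.270454…
E_cross = (181/1442.5) / (238/880) = 0.4639…
E_cross > 0 ⇒ the goods are substitutes.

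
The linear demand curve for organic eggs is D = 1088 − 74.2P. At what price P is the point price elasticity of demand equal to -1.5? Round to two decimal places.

8.80

Ed = −74.2P/(1088 − 74.2P). Set this equal to -1.5:
74.2P = 1.5·(1088 − 74.2P) ⇒ 74.2P(1 + 1.5) = 1.5·1088
P = 1.5·1088 / (74.2·2.5) = 8.7978…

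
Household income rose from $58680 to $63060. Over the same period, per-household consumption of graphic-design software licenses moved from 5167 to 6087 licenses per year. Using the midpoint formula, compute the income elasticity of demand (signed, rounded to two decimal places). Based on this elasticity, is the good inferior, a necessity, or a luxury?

2.27; luxury

%ΔQ = (6087 − 5167)/[( 5167 + 6087)/2] = 920/5627 = 0.163497…
%ΔIncome = (63060 − 58680)/[( 58680 + 63060)/2] = 4380/60870 = 0.071956…
E_income = (920/5627) / (4380/60870) = 2.2721…
E_income > 1 ⇒ normal good, luxury.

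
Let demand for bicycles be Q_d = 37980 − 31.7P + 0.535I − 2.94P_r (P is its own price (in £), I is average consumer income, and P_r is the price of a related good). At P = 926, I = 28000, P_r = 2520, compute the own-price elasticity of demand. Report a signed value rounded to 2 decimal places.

At the given values, Q_d = 37980 − 31.7(926) + 0.535(28000) − 2.94(2520) = 16197.
∂Q_d/∂P = −31.7.
E = (-31.7) × (926/16197) = -1.8123…

-1.81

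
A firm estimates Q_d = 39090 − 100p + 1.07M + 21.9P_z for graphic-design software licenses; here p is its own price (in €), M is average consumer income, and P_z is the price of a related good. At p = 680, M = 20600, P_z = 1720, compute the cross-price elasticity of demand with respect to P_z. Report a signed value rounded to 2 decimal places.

At the given values, Q_d = 39090 − 100(680) + 1.07(20600) + 21.9(1720) = 30800.
∂Q_d/∂P_z = 21.9.
E = (21.9) × (1720/30800) = 1.2229…

1.22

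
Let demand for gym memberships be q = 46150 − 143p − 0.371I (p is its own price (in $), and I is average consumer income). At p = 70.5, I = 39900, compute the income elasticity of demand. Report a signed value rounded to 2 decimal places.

At the given values, q = 46150 − 143(70.5) − 0.371(39900) = 21265.6.
∂q/∂I = -0.371.
E = (-0.371) × (39900/21265.6) = -0.6960…

-0.70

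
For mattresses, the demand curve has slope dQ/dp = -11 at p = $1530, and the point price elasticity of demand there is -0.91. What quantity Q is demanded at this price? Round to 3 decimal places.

Ed = (dQ/dp)·(p/Q) ⇒ Q = (dQ/dp)·p/Ed = (-11)·1530/(-0.91) = 18494.50549…

18494.505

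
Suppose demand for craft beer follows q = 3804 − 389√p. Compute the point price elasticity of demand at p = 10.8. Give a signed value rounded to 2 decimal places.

dq/dp = −389/(2√p) = -59.1845. At p = 10.8, q = 2525.62.
Ed = (dq/dp)·(p/q) = (-59.1845) × (10.8/2525.62) = -0.2530…

-0.25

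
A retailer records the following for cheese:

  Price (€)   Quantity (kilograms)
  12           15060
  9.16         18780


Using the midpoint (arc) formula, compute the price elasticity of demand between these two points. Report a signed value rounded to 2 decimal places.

-0.82

%ΔQ = (18780 − 15060) / [(15060 + 18780)/2] = 3720/16920 = 0.219858…
%ΔP = (9.16 − 12) / [(12 + 9.16)/2] = -2.84/10.58 = -0.268431…
Arc Ed = %ΔQ / %ΔP = (3720/16920) / (-2.84/10.58) = -0.8190…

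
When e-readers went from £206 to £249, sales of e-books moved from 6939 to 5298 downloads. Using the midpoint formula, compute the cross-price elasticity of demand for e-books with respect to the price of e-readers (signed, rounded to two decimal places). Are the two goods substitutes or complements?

-1.42; complements

%ΔQ_{e-books} = (5298 − 6939)/avg = -1641/6118.5 = -0.268202…
%ΔP_{e-readers} = (249 − 206)/avg = 43/227.5 = 0.189010…
E_cross = (-1641/6118.5) / (43/227.5) = -1.4189…
E_cross < 0 ⇒ the goods are complements.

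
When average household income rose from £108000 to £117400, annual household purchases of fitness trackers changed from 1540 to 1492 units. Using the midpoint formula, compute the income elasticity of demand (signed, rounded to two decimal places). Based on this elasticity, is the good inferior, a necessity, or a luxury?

-0.38; inferior

%ΔQ = (1492 − 1540)/[( 1540 + 1492)/2] = -48/1516 = -0.031662…
%ΔIncome = (117400 − 108000)/[( 108000 + 117400)/2] = 9400/112700 = 0.083407…
E_income = (-48/1516) / (9400/112700) = -0.3796…
E_income < 0 ⇒ inferior good.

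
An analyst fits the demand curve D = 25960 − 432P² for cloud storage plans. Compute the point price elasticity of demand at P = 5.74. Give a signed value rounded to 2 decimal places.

dD/dP = −2·432·P = -4959.36. At P = 5.74, D = 11726.6368.
Ed = (dD/dP)·(P/D) = (-4959.36) × (5.74/11726.6368) = -2.4275…

-2.43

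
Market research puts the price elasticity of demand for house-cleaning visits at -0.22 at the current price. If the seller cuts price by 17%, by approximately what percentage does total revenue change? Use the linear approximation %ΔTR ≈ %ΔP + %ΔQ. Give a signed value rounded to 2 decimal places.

-13.26%

%ΔQ ≈ Ed × %ΔP = (-0.22) × (-17%) = +3.7400%
%ΔTR ≈ %ΔP + %ΔQ = (-17%) + (+3.7400%) = -13.2600%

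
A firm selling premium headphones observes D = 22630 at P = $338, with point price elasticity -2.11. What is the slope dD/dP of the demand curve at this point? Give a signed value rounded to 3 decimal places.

-141.270

Ed = (dD/dP)·(P/D) ⇒ dD/dP = Ed·D/P = (-2.11)·22630/338 = -141.27011…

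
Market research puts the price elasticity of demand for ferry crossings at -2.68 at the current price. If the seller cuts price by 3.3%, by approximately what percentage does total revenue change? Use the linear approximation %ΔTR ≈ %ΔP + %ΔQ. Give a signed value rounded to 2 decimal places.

+5.54%

%ΔQ ≈ Ed × %ΔP = (-2.68) × (-3.3%) = +8.8440%
%ΔTR ≈ %ΔP + %ΔQ = (-3.3%) + (+8.8440%) = +5.5440%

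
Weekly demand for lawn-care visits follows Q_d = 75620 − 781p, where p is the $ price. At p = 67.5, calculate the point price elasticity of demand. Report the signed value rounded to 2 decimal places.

dQ_d/dp = −781. At p = 67.5, Q_d = 75620 − 781(67.5) = 22902.5.
Ed = (dQ_d/dp)·(p/Q_d) = −781 × (67.5/22902.5) = -2.3018…

-2.30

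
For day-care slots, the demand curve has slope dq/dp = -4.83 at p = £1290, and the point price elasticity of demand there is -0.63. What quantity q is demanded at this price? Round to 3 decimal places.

9890.000

Ed = (dq/dp)·(p/q) ⇒ q = (dq/dp)·p/Ed = (-4.83)·1290/(-0.63) = 9890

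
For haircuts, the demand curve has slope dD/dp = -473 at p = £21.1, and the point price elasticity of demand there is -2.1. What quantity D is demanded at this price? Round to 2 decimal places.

4752.52

Ed = (dD/dp)·(p/D) ⇒ D = (dD/dp)·p/Ed = (-473)·21.1/(-2.1) = 4752.5238…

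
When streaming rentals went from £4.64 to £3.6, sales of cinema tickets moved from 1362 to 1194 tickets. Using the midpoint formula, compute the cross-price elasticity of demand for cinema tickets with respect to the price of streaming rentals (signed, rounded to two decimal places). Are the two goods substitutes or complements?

%ΔQ_{cinema tickets} = (1194 − 1362)/avg = -168/1278 = -0.131455…
%ΔP_{streaming rentals} = (3.6 − 4.64)/avg = -1.04/4.12 = -0.252427…
E_cross = (-168/1278) / (-1.04/4.12) = 0.5207…
E_cross > 0 ⇒ the goods are substitutes.

0.52; substitutes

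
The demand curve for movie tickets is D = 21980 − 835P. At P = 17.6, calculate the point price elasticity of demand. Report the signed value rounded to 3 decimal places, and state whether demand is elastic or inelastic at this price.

-2.018; elastic

dD/dP = −835. At P = 17.6, D = 21980 − 835(17.6) = 7284.
Ed = (dD/dP)·(P/D) = −835 × (17.6/7284) = -2.01757…
|Ed| = 2.018 > 1, so demand is elastic.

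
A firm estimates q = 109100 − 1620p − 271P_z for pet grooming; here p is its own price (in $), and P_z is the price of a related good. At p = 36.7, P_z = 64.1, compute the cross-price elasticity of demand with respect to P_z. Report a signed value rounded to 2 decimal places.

-0.54

At the given values, q = 109100 − 1620(36.7) − 271(64.1) = 32274.9.
∂q/∂P_z = -271.
E = (-271) × (64.1/32274.9) = -0.5382…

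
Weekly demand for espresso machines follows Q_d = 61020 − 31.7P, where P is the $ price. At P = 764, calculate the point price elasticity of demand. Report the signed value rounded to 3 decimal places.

dQ_d/dP = −31.7. At P = 764, Q_d = 61020 − 31.7(764) = 36801.2.
Ed = (dQ_d/dP)·(P/Q_d) = −31.7 × (764/36801.2) = -0.65809…

-0.658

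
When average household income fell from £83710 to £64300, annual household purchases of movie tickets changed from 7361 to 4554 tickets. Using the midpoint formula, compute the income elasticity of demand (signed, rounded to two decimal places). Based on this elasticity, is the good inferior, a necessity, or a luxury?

%ΔQ = (4554 − 7361)/[( 7361 + 4554)/2] = -2807/5957.5 = -0.471170…
%ΔIncome = (64300 − 83710)/[( 83710 + 64300)/2] = -19410/74005 = -0.262279…
E_income = (-2807/5957.5) / (-19410/74005) = 1.7964…
E_income > 1 ⇒ normal good, luxury.

1.80; luxury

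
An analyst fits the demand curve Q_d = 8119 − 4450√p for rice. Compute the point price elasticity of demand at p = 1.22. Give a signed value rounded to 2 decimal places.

-0.77

dQ_d/dp = −4450/(2√p) = -2014.42. At p = 1.22, Q_d = 3203.81.
Ed = (dQ_d/dp)·(p/Q_d) = (-2014.42) × (1.22/3203.81) = -0.7670…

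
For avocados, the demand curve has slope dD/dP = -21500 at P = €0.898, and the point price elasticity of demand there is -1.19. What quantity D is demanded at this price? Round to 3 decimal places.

Ed = (dD/dP)·(P/D) ⇒ D = (dD/dP)·P/Ed = (-21500)·0.898/(-1.19) = 16224.36974…

16224.370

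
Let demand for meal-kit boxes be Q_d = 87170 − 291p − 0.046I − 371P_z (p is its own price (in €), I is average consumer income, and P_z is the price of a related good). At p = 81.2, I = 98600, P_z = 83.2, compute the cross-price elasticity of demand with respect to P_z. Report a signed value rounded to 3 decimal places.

-1.097

At the given values, Q_d = 87170 − 291(81.2) − 0.046(98600) − 371(83.2) = 28138.
∂Q_d/∂P_z = -371.
E = (-371) × (83.2/28138) = -1.09699…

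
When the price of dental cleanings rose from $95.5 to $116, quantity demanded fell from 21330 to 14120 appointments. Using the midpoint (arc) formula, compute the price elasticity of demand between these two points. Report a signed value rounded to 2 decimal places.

-2.10

%ΔQ = (14120 − 21330) / [(21330 + 14120)/2] = -7210/17725 = -0.406770…
%ΔP = (116 − 95.5) / [(95.5 + 116)/2] = 20.5/105.75 = 0.193853…
Arc Ed = %ΔQ / %ΔP = (-7210/17725) / (20.5/105.75) = -2.0983…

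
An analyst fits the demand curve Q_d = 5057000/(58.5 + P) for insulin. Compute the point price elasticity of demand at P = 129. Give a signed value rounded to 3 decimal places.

dQ_d/dP = −5057000/(58.5 + P)² = -143.844. At P = 129, Q_d = 26970.7.
Ed = (dQ_d/dP)·(P/Q_d) = (-143.844) × (129/26970.7) = -0.688

-0.688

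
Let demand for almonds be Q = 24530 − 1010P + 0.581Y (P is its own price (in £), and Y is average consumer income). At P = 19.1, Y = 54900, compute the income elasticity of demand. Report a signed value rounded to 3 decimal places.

At the given values, Q = 24530 − 1010(19.1) + 0.581(54900) = 37135.9.
∂Q/∂Y = 0.581.
E = (0.581) × (54900/37135.9) = 0.85892…

0.859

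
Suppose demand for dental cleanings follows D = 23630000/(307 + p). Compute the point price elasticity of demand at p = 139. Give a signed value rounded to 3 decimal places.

dD/dp = −23630000/(307 + p)² = -118.794. At p = 139, D = 52982.1.
Ed = (dD/dp)·(p/D) = (-118.794) × (139/52982.1) = -0.31165…

-0.312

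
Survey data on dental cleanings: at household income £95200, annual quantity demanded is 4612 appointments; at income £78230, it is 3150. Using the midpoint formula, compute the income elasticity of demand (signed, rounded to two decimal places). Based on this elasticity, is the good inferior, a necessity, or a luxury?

%ΔQ = (3150 − 4612)/[( 4612 + 3150)/2] = -1462/3881 = -0.376707…
%ΔIncome = (78230 − 95200)/[( 95200 + 78230)/2] = -16970/86715 = -0.195698…
E_income = (-1462/3881) / (-16970/86715) = 1.9249…
E_income > 1 ⇒ normal good, luxury.

1.92; luxury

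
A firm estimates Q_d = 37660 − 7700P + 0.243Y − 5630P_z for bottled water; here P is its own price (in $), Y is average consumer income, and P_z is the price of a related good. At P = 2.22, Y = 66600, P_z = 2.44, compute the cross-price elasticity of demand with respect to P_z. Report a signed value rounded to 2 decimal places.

At the given values, Q_d = 37660 − 7700(2.22) + 0.243(66600) − 5630(2.44) = 23012.6.
∂Q_d/∂P_z = -5630.
E = (-5630) × (2.44/23012.6) = -0.5969…

-0.60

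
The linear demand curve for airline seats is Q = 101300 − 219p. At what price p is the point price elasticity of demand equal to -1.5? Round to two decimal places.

Ed = −219p/(101300 − 219p). Set this equal to -1.5:
219p = 1.5·(101300 − 219p) ⇒ 219p(1 + 1.5) = 1.5·101300
p = 1.5·101300 / (219·2.5) = 277.5342…

277.53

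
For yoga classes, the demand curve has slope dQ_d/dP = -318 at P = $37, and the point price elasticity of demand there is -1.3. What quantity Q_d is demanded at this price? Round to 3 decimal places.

9050.769

Ed = (dQ_d/dP)·(P/Q_d) ⇒ Q_d = (dQ_d/dP)·P/Ed = (-318)·37/(-1.3) = 9050.76923…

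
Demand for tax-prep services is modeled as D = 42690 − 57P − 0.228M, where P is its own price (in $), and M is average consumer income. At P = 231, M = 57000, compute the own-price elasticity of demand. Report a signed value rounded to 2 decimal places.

At the given values, D = 42690 − 57(231) − 0.228(57000) = 16527.
∂D/∂P = −57.
E = (-57) × (231/16527) = -0.7966…

-0.80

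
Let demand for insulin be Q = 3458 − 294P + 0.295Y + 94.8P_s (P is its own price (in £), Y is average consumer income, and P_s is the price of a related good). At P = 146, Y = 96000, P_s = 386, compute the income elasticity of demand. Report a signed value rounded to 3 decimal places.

1.113

At the given values, Q = 3458 − 294(146) + 0.295(96000) + 94.8(386) = 25446.8.
∂Q/∂Y = 0.295.
E = (0.295) × (96000/25446.8) = 1.11291…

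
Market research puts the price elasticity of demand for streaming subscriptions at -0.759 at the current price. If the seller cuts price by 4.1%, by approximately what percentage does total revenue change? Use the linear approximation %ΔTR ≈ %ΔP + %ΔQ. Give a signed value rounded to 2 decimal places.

-0.99%

%ΔQ ≈ Ed × %ΔP = (-0.759) × (-4.1%) = +3.1119%
%ΔTR ≈ %ΔP + %ΔQ = (-4.1%) + (+3.1119%) = -0.9881%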